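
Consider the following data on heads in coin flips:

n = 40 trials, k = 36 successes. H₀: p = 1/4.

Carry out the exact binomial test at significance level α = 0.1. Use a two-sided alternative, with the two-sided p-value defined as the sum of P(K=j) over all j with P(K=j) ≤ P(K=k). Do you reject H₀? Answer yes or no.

reject H₀: yes

Exact binomial: n=40, k=36, p₀=1/4=0.2500
P(X=j) = C(n,j)·p₀^j·(1−p₀)^(n−j); p = Σ P(X=j) over j with P(X=j) ≤ P(X=36)
p-value (two-sided) = 0.00000
At α=0.1: p < α → reject H₀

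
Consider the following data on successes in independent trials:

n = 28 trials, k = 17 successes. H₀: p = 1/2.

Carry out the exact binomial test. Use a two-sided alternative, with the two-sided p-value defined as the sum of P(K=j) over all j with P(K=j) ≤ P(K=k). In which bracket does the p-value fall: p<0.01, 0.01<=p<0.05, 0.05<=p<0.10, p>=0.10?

Exact binomial: n=28, k=17, p₀=1/2=0.5000
P(X=j) = C(n,j)·p₀^j·(1−p₀)^(n−j); p = Σ P(X=j) over j with P(X=j) ≤ P(X=17)
p-value (two-sided) = 0.34493
→ bracket: p>=0.10

p-value bracket: p>=0.10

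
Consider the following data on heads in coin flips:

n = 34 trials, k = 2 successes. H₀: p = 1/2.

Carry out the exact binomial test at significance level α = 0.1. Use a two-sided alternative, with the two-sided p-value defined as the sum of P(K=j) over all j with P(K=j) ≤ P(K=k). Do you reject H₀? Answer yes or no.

reject H₀: yes

Exact binomial: n=34, k=2, p₀=1/2=0.5000
P(X=j) = C(n,j)·p₀^j·(1−p₀)^(n−j); p = Σ P(X=j) over j with P(X=j) ≤ P(X=2)
p-value (two-sided) = 0.00000
At α=0.1: p < α → reject H₀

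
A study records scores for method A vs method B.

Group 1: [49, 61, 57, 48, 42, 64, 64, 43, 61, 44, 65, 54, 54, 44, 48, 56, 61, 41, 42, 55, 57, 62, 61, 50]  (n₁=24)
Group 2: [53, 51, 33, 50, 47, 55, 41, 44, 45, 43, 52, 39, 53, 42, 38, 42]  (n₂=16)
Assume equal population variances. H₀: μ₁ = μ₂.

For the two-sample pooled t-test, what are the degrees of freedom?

degrees of freedom = 38

df = n₁ + n₂ − 2 = 24 + 16 − 2 = 38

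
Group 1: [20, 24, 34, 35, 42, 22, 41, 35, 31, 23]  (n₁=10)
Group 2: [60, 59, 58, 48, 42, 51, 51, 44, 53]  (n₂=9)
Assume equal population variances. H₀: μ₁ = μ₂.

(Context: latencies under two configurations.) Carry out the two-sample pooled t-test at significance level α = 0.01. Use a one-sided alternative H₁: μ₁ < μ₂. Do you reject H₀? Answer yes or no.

reject H₀: yes

x̄₁=30.700, s₁=8.001, n₁=10
x̄₂=51.778, s₂=6.438, n₂=9
s_p² = [9·8.001² + 8·6.438²]/17 = 53.3915
SE = √(s_p²·(1/10+1/9)) = 3.3573
t = (30.700−51.778)/3.3573 = -6.2782
df = 17
p-value (one-sided, H₁ less) = 0.00000
At α=0.01: p < α → reject H₀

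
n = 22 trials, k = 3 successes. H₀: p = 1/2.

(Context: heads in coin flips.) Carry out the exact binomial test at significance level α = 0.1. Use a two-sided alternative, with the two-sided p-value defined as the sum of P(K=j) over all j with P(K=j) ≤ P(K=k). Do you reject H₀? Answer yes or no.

Exact binomial: n=22, k=3, p₀=1/2=0.5000
P(X=j) = C(n,j)·p₀^j·(1−p₀)^(n−j); p = Σ P(X=j) over j with P(X=j) ≤ P(X=3)
p-value (two-sided) = 0.00086
At α=0.1: p < α → reject H₀

reject H₀: yes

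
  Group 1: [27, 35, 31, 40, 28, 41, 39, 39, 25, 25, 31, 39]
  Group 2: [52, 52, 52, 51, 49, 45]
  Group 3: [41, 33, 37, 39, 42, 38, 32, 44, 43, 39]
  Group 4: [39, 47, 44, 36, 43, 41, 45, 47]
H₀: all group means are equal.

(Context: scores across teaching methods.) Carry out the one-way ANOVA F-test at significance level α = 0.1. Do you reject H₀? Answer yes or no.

Group means [33.33, 50.17, 38.80, 42.75], grand mean 39.750
SSB = Σnᵢ(x̄ᵢ−x̄)² = 1226.150; SSW = ΣΣ(x−x̄ᵢ)² = 708.600
MSB = 1226.150/3 = 408.7167; MSW = 708.600/32 = 22.1438
F = MSB/MSW = 18.4574
df = (3, 32)
p-value (upper-tail) = 0.00000
At α=0.1: p < α → reject H₀

reject H₀: yes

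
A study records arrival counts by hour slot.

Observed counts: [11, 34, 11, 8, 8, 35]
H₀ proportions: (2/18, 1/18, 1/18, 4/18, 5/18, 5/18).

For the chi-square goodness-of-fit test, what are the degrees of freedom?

degrees of freedom = 5

df = k − 1 = 6 − 1 = 5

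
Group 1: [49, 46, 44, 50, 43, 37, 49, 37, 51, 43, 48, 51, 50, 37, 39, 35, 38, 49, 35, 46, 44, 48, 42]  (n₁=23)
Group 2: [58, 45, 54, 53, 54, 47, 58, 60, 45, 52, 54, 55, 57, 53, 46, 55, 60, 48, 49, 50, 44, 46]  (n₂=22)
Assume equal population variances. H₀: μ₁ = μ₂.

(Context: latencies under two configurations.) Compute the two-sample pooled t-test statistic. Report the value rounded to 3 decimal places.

test statistic = -5.064

x̄₁=43.957, s₁=5.481, n₁=23
x̄₂=51.955, s₂=5.094, n₂=22
s_p² = [22·5.481² + 21·5.094²]/43 = 28.0444
SE = √(s_p²·(1/23+1/22)) = 1.5793
t = (43.957−51.955)/1.5793 = -5.0644
df = 43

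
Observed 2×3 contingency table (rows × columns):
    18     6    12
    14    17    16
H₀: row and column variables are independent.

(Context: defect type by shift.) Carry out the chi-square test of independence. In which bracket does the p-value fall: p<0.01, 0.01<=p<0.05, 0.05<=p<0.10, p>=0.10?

p-value bracket: 0.05<=p<0.10

Row totals [36, 47], col totals [32, 23, 28], n=83
χ² = (18−13.88)²/13.88 + (6−9.98)²/9.98 + (12−12.14)²/12.14 + (14−18.12)²/18.12 + (17−13.02)²/13.02 + (16−15.86)²/15.86 = 4.9616
df = 2
p-value (upper-tail) = 0.08368
→ bracket: 0.05<=p<0.10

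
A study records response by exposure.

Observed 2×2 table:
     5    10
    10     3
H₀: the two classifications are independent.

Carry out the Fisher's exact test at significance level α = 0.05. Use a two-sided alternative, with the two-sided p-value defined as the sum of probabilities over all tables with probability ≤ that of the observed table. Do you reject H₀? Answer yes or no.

reject H₀: yes

Margins: r₁=15, r₂=13, c₁=15, c₂=13, n=28
p_obs = C(15,5)·C(13,10)/C(28,15); sum pmf over tables with pmf ≤ p_obs
p-value (two-sided) = 0.02964
At α=0.05: p < α → reject H₀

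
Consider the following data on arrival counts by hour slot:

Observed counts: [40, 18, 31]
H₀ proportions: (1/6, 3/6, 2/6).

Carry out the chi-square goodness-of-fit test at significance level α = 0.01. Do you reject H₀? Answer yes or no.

n = 89; E_i = n·p_i = [14.83, 44.50, 29.67]
χ² = (40−14.83)²/14.83 + (18−44.50)²/44.50 + (31−29.67)²/29.67 = 58.5393
df = 2
p-value (upper-tail) = 0.00000
At α=0.01: p < α → reject H₀

reject H₀: yes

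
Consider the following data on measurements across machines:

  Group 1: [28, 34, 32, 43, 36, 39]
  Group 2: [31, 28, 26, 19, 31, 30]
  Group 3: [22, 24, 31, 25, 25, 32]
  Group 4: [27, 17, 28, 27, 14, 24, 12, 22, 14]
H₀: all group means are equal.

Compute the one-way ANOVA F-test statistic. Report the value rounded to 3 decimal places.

Group means [35.33, 27.50, 26.50, 20.56], grand mean 26.704
SSB = Σnᵢ(x̄ᵢ−x̄)² = 791.074; SSW = ΣΣ(x−x̄ᵢ)² = 650.556
MSB = 791.074/3 = 263.6914; MSW = 650.556/23 = 28.2850
F = MSB/MSW = 9.3226
df = (3, 23)

test statistic = 9.323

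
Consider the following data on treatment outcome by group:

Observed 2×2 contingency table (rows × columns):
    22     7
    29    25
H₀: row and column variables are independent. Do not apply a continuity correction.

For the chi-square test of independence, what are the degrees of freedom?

df = (r−1)(c−1) = (2−1)·(2−1) = 1

degrees of freedom = 1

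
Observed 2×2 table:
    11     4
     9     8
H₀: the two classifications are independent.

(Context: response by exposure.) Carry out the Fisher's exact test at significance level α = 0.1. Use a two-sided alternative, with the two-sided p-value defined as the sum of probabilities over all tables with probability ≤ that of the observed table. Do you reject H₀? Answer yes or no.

reject H₀: no

Margins: r₁=15, r₂=17, c₁=20, c₂=12, n=32
p_obs = C(15,11)·C(17,9)/C(32,20); sum pmf over tables with pmf ≤ p_obs
p-value (two-sided) = 0.29066
At α=0.1: p ≥ α → fail to reject H₀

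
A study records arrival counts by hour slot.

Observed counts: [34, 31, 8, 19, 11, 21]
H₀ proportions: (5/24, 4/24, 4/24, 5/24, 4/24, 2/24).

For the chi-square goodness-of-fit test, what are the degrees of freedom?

df = k − 1 = 6 − 1 = 5

degrees of freedom = 5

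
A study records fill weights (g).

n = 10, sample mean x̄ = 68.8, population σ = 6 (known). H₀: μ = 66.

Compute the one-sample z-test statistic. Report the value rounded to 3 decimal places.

SE = σ/√n = 6/√10 = 1.8974
z = (x̄−μ₀)/SE = (68.8−66)/1.8974 = 1.4757

test statistic = 1.476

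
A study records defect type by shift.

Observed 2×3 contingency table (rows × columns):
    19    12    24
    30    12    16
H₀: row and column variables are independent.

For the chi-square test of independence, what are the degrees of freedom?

df = (r−1)(c−1) = (2−1)·(3−1) = 2

degrees of freedom = 2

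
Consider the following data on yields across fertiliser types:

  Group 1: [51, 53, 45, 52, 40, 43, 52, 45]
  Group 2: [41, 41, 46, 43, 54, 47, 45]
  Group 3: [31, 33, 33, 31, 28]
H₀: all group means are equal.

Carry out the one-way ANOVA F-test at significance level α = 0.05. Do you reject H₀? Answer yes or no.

reject H₀: yes

Group means [47.62, 45.29, 31.20], grand mean 42.700
SSB = Σnᵢ(x̄ᵢ−x̄)² = 902.096; SSW = ΣΣ(x−x̄ᵢ)² = 310.104
MSB = 902.096/2 = 451.0482; MSW = 310.104/17 = 18.2414
F = MSB/MSW = 24.7266
df = (2, 17)
p-value (upper-tail) = 0.00001
At α=0.05: p < α → reject H₀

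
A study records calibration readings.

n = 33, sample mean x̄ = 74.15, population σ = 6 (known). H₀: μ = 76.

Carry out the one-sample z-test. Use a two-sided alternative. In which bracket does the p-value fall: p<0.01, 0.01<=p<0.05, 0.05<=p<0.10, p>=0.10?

SE = σ/√n = 6/√33 = 1.0445
z = (x̄−μ₀)/SE = (74.15−76)/1.0445 = -1.7712
p-value (two-sided) = 0.07652
→ bracket: 0.05<=p<0.10

p-value bracket: 0.05<=p<0.10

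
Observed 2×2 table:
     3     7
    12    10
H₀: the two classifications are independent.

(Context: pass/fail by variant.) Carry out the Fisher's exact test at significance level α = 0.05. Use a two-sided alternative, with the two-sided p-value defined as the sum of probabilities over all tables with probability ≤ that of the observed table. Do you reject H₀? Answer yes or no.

Margins: r₁=10, r₂=22, c₁=15, c₂=17, n=32
p_obs = C(10,3)·C(22,12)/C(32,15); sum pmf over tables with pmf ≤ p_obs
p-value (two-sided) = 0.26545
At α=0.05: p ≥ α → fail to reject H₀

reject H₀: no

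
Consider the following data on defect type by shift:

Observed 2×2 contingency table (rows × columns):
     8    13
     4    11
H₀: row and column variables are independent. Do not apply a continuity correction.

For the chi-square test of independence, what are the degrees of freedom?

degrees of freedom = 1

df = (r−1)(c−1) = (2−1)·(2−1) = 1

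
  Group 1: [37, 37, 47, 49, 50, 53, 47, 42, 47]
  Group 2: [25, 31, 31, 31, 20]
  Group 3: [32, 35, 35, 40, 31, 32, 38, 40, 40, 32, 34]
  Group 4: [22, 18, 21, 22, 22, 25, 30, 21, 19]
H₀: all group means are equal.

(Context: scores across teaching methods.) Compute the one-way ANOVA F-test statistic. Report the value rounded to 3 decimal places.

test statistic = 45.725

Group means [45.44, 27.60, 35.36, 22.22], grand mean 33.412
SSB = Σnᵢ(x̄ᵢ−x̄)² = 2640.712; SSW = ΣΣ(x−x̄ᵢ)² = 577.523
MSB = 2640.712/3 = 880.2374; MSW = 577.523/30 = 19.2508
F = MSB/MSW = 45.7248
df = (3, 30)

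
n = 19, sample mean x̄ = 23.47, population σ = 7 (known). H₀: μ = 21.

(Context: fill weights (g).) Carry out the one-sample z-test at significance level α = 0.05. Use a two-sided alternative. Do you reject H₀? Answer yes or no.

SE = σ/√n = 7/√19 = 1.6059
z = (x̄−μ₀)/SE = (23.47−21)/1.6059 = 1.5381
p-value (two-sided) = 0.12403
At α=0.05: p ≥ α → fail to reject H₀

reject H₀: no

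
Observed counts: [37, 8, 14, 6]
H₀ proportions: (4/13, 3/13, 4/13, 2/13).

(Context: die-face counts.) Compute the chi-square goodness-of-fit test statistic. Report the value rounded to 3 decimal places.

n = 65; E_i = n·p_i = [20.00, 15.00, 20.00, 10.00]
χ² = (37−20.00)²/20.00 + (8−15.00)²/15.00 + (14−20.00)²/20.00 + (6−10.00)²/10.00 = 21.1167
df = 3

test statistic = 21.117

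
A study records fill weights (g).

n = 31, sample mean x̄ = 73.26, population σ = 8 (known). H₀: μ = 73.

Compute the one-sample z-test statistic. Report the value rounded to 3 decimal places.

SE = σ/√n = 8/√31 = 1.4368
z = (x̄−μ₀)/SE = (73.26−73)/1.4368 = 0.1810

test statistic = 0.181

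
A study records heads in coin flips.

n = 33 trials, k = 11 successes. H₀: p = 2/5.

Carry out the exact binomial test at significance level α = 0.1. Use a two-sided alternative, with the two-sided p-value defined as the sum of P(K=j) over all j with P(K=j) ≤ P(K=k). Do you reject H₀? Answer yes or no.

Exact binomial: n=33, k=11, p₀=2/5=0.4000
P(X=j) = C(n,j)·p₀^j·(1−p₀)^(n−j); p = Σ P(X=j) over j with P(X=j) ≤ P(X=11)
p-value (two-sided) = 0.48174
At α=0.1: p ≥ α → fail to reject H₀

reject H₀: no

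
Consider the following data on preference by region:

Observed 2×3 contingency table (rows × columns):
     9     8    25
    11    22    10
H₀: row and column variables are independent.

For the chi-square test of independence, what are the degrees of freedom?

degrees of freedom = 2

df = (r−1)(c−1) = (2−1)·(3−1) = 2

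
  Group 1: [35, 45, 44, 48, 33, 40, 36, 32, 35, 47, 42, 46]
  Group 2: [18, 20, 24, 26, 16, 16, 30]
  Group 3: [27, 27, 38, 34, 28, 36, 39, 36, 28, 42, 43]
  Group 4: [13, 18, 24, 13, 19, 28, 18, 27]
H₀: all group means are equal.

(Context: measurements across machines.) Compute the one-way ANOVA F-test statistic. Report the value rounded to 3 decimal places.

Group means [40.25, 21.43, 34.36, 20.00], grand mean 30.816
SSB = Σnᵢ(x̄ᵢ−x̄)² = 2759.201; SSW = ΣΣ(x−x̄ᵢ)² = 1144.510
MSB = 2759.201/3 = 919.7336; MSW = 1144.510/34 = 33.6621
F = MSB/MSW = 27.3226
df = (3, 34)

test statistic = 27.323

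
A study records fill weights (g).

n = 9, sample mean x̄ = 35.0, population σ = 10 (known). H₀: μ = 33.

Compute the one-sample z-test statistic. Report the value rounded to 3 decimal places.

SE = σ/√n = 10/√9 = 3.3333
z = (x̄−μ₀)/SE = (35.0−33)/3.3333 = 0.6000

test statistic = 0.600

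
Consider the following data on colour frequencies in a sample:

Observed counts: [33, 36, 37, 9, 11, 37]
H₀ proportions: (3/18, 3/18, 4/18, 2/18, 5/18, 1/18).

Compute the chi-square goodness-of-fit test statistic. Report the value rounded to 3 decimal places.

test statistic = 120.909

n = 163; E_i = n·p_i = [27.17, 27.17, 36.22, 18.11, 45.28, 9.06]
χ² = (33−27.17)²/27.17 + (36−27.17)²/27.17 + (37−36.22)²/36.22 + (9−18.11)²/18.11 + (11−45.28)²/45.28 + (37−9.06)²/9.06 = 120.9086
df = 5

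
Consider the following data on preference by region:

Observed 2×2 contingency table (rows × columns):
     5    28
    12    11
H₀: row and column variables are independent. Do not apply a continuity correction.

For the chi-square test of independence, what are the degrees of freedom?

df = (r−1)(c−1) = (2−1)·(2−1) = 1

degrees of freedom = 1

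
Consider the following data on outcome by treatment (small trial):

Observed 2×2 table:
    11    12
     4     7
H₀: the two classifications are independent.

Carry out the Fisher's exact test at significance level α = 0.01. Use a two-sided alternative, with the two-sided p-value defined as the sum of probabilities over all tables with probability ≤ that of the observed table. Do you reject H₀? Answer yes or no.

Margins: r₁=23, r₂=11, c₁=15, c₂=19, n=34
p_obs = C(23,11)·C(11,4)/C(34,15); sum pmf over tables with pmf ≤ p_obs
p-value (two-sided) = 0.71521
At α=0.01: p ≥ α → fail to reject H₀

reject H₀: no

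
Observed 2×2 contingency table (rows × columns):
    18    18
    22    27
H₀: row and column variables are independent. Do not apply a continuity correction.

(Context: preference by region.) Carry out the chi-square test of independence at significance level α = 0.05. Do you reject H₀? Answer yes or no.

reject H₀: no

Row totals [36, 49], col totals [40, 45], n=85
χ² = (18−16.94)²/16.94 + (18−19.06)²/19.06 + (22−23.06)²/23.06 + (27−25.94)²/25.94 = 0.2168
df = 1
p-value (upper-tail) = 0.64146
At α=0.05: p ≥ α → fail to reject H₀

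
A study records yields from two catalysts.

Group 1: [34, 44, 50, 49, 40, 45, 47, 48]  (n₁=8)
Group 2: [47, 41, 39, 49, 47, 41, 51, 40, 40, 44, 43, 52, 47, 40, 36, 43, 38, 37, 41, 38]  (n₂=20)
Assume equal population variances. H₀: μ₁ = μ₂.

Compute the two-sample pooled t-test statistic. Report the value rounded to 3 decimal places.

x̄₁=44.625, s₁=5.344, n₁=8
x̄₂=42.700, s₂=4.692, n₂=20
s_p² = [7·5.344² + 19·4.692²]/26 = 23.7721
SE = √(s_p²·(1/8+1/20)) = 2.0396
t = (44.625−42.700)/2.0396 = 0.9438
df = 26

test statistic = 0.944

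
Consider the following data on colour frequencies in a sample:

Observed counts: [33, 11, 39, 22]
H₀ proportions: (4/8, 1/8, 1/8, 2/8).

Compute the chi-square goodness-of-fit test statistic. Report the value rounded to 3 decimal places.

test statistic = 59.286

n = 105; E_i = n·p_i = [52.50, 13.12, 13.12, 26.25]
χ² = (33−52.50)²/52.50 + (11−13.12)²/13.12 + (39−13.12)²/13.12 + (22−26.25)²/26.25 = 59.2857
df = 3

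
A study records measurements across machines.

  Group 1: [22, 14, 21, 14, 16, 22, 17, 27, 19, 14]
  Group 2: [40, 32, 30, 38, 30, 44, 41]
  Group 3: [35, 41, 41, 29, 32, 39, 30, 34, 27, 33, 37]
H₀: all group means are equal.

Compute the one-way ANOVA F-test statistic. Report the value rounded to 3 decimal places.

Group means [18.60, 36.43, 34.36], grand mean 29.250
SSB = Σnᵢ(x̄ᵢ−x̄)² = 1782.590; SSW = ΣΣ(x−x̄ᵢ)² = 594.660
MSB = 1782.590/2 = 891.2951; MSW = 594.660/25 = 23.7864
F = MSB/MSW = 37.4708
df = (2, 25)

test statistic = 37.471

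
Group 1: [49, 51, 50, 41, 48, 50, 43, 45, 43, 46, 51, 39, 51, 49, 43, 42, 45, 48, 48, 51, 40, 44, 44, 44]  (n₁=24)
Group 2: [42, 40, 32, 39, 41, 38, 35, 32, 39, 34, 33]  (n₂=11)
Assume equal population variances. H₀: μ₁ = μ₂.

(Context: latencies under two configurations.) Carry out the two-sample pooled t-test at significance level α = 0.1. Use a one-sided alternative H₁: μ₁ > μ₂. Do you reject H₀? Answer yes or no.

reject H₀: yes

x̄₁=46.042, s₁=3.782, n₁=24
x̄₂=36.818, s₂=3.710, n₂=11
s_p² = [23·3.782² + 10·3.710²]/33 = 14.1392
SE = √(s_p²·(1/24+1/11)) = 1.3691
t = (46.042−36.818)/1.3691 = 6.7367
df = 33
p-value (one-sided, H₁ greater) = 0.00000
At α=0.1: p < α → reject H₀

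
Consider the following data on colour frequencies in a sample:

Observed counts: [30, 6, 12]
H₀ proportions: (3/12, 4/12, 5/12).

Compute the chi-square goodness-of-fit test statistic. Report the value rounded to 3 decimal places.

n = 48; E_i = n·p_i = [12.00, 16.00, 20.00]
χ² = (30−12.00)²/12.00 + (6−16.00)²/16.00 + (12−20.00)²/20.00 = 36.4500
df = 2

test statistic = 36.450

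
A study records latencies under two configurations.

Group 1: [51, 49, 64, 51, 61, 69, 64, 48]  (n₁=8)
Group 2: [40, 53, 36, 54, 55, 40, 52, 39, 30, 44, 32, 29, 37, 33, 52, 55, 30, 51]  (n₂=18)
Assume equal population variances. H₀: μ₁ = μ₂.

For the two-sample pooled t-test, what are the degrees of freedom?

degrees of freedom = 24

df = n₁ + n₂ − 2 = 8 + 18 − 2 = 24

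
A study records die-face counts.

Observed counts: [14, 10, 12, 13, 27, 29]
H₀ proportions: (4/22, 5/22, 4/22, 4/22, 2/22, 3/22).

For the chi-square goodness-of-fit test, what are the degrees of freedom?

degrees of freedom = 5

df = k − 1 = 6 − 1 = 5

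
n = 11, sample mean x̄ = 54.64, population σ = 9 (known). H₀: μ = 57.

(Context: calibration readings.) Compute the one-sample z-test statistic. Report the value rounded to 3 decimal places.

test statistic = -0.870

SE = σ/√n = 9/√11 = 2.7136
z = (x̄−μ₀)/SE = (54.64−57)/2.7136 = -0.8697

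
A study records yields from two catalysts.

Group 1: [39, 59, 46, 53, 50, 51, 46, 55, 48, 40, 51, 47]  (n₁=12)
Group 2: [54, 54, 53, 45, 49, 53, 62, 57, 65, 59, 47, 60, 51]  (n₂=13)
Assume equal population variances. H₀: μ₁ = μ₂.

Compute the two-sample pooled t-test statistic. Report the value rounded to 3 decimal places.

x̄₁=48.750, s₁=5.754, n₁=12
x̄₂=54.538, s₂=5.897, n₂=13
s_p² = [11·5.754² + 12·5.897²]/23 = 33.9774
SE = √(s_p²·(1/12+1/13)) = 2.3335
t = (48.750−54.538)/2.3335 = -2.4806
df = 23

test statistic = -2.481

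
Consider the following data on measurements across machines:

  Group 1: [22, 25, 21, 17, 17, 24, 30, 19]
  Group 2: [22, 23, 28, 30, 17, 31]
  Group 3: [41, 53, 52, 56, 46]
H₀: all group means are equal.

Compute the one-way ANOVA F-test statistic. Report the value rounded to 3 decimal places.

Group means [21.88, 25.17, 49.60], grand mean 30.211
SSB = Σnᵢ(x̄ᵢ−x̄)² = 2588.250; SSW = ΣΣ(x−x̄ᵢ)² = 428.908
MSB = 2588.250/2 = 1294.1248; MSW = 428.908/16 = 26.8068
F = MSB/MSW = 48.2760
df = (2, 16)

test statistic = 48.276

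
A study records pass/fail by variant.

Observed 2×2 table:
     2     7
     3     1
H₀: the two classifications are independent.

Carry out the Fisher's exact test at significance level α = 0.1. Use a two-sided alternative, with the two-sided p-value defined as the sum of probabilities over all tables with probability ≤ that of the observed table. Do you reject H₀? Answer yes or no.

Margins: r₁=9, r₂=4, c₁=5, c₂=8, n=13
p_obs = C(9,2)·C(4,3)/C(13,5); sum pmf over tables with pmf ≤ p_obs
p-value (two-sided) = 0.21678
At α=0.1: p ≥ α → fail to reject H₀

reject H₀: no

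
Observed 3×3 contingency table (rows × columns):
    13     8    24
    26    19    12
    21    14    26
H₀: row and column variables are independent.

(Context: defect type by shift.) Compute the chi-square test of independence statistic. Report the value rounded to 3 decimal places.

test statistic = 12.097

Row totals [45, 57, 61], col totals [60, 41, 62], n=163
χ² = (13−16.56)²/16.56 + (8−11.32)²/11.32 + (24−17.12)²/17.12 + (26−20.98)²/20.98 + (19−14.34)²/14.34 + (12−21.68)²/21.68 + (21−22.45)²/22.45 + (14−15.34)²/15.34 + (26−23.20)²/23.20 = 12.0969
df = 4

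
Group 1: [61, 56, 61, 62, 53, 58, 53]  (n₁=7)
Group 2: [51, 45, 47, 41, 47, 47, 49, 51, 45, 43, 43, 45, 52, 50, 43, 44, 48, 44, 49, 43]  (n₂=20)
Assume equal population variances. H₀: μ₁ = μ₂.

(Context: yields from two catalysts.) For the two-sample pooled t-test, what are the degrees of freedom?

df = n₁ + n₂ − 2 = 7 + 20 − 2 = 25

degrees of freedom = 25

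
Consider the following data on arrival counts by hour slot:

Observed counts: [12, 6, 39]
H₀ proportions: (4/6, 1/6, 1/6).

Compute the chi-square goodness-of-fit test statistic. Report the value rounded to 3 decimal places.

n = 57; E_i = n·p_i = [38.00, 9.50, 9.50]
χ² = (12−38.00)²/38.00 + (6−9.50)²/9.50 + (39−9.50)²/9.50 = 110.6842
df = 2

test statistic = 110.684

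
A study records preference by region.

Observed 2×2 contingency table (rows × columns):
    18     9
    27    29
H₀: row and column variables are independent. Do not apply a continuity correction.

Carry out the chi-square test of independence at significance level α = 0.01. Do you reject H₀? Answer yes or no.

Row totals [27, 56], col totals [45, 38], n=83
χ² = (18−14.64)²/14.64 + (9−12.36)²/12.36 + (27−30.36)²/30.36 + (29−25.64)²/25.64 = 2.4988
df = 1
p-value (upper-tail) = 0.11393
At α=0.01: p ≥ α → fail to reject H₀

reject H₀: no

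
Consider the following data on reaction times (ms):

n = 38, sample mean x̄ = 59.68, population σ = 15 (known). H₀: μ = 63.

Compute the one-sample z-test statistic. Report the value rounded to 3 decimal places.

test statistic = -1.364

SE = σ/√n = 15/√38 = 2.4333
z = (x̄−μ₀)/SE = (59.68−63)/2.4333 = -1.3644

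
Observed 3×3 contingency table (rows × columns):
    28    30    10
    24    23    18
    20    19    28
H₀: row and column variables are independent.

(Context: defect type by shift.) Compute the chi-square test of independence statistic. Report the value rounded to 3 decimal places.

test statistic = 12.409

Row totals [68, 65, 67], col totals [72, 72, 56], n=200
χ² = (28−24.48)²/24.48 + (30−24.48)²/24.48 + (10−19.04)²/19.04 + (24−23.40)²/23.40 + (23−23.40)²/23.40 + (18−18.20)²/18.20 + (20−24.12)²/24.12 + (19−24.12)²/24.12 + (28−18.76)²/18.76 = 12.4090
df = 4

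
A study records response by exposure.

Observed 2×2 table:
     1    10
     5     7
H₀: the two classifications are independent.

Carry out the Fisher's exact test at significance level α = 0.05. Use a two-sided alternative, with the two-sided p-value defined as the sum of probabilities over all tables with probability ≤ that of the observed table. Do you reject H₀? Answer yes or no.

Margins: r₁=11, r₂=12, c₁=6, c₂=17, n=23
p_obs = C(11,1)·C(12,5)/C(23,6); sum pmf over tables with pmf ≤ p_obs
p-value (two-sided) = 0.15495
At α=0.05: p ≥ α → fail to reject H₀

reject H₀: no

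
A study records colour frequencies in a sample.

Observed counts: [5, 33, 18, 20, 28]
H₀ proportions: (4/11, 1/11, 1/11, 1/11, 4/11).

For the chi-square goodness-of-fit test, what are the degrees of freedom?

degrees of freedom = 4

df = k − 1 = 5 − 1 = 4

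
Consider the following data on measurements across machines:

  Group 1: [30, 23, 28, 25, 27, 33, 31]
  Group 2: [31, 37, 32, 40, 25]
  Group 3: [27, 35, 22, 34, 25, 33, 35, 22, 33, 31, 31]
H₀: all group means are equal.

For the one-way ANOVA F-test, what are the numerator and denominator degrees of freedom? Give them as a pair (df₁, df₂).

degrees of freedom = [2, 20]

k = 3 groups, N = 23 total
df = (k−1, N−k) = (3−1, 23−3) = (2, 20)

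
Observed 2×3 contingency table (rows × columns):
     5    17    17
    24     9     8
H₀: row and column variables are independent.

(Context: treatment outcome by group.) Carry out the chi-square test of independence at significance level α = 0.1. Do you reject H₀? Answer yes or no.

Row totals [39, 41], col totals [29, 26, 25], n=80
χ² = (5−14.14)²/14.14 + (17−12.68)²/12.68 + (17−12.19)²/12.19 + (24−14.86)²/14.86 + (9−13.32)²/13.32 + (8−12.81)²/12.81 = 18.1111
df = 2
p-value (upper-tail) = 0.00012
At α=0.1: p < α → reject H₀

reject H₀: yes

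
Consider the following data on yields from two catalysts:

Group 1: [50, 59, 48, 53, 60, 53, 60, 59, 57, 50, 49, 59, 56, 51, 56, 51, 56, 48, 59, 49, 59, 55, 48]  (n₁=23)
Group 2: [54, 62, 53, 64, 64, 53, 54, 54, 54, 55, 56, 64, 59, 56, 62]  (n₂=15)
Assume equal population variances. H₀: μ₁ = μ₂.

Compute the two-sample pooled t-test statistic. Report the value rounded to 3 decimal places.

x̄₁=54.130, s₁=4.414, n₁=23
x̄₂=57.600, s₂=4.388, n₂=15
s_p² = [22·4.414² + 14·4.388²]/36 = 19.3947
SE = √(s_p²·(1/23+1/15)) = 1.4616
t = (54.130−57.600)/1.4616 = -2.3738
df = 36

test statistic = -2.374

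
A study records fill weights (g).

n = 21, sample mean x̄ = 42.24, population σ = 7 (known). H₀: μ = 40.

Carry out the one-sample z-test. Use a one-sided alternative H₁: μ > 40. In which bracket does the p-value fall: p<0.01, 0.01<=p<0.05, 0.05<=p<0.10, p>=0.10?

SE = σ/√n = 7/√21 = 1.5275
z = (x̄−μ₀)/SE = (42.24−40)/1.5275 = 1.4664
p-value (one-sided, H₁ greater) = 0.07127
→ bracket: 0.05<=p<0.10

p-value bracket: 0.05<=p<0.10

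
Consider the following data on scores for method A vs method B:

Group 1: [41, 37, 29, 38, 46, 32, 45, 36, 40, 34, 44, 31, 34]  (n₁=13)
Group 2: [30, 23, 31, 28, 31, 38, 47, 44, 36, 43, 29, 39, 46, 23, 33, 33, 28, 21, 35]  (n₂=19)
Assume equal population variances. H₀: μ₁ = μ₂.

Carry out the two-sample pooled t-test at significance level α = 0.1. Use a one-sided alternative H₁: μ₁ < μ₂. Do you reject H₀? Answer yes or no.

x̄₁=37.462, s₁=5.487, n₁=13
x̄₂=33.579, s₂=7.748, n₂=19
s_p² = [12·5.487² + 18·7.748²]/30 = 48.0621
SE = √(s_p²·(1/13+1/19)) = 2.4953
t = (37.462−33.579)/2.4953 = 1.5559
df = 30
p-value (one-sided, H₁ less) = 0.93490
At α=0.1: p ≥ α → fail to reject H₀

reject H₀: no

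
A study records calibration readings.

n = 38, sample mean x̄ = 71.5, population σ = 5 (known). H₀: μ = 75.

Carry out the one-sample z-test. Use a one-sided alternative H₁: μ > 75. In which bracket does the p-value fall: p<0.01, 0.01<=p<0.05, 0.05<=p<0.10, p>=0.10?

SE = σ/√n = 5/√38 = 0.8111
z = (x̄−μ₀)/SE = (71.5−75)/0.8111 = -4.3151
p-value (one-sided, H₁ greater) = 0.99999
→ bracket: p>=0.10

p-value bracket: p>=0.10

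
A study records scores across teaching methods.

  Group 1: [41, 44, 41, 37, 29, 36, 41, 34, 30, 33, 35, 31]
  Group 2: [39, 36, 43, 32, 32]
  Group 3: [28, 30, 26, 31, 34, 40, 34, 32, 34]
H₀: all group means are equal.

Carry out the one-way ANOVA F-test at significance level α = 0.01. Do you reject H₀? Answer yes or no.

Group means [36.00, 36.40, 32.11], grand mean 34.731
SSB = Σnᵢ(x̄ᵢ−x̄)² = 95.026; SSW = ΣΣ(x−x̄ᵢ)² = 486.089
MSB = 95.026/2 = 47.5132; MSW = 486.089/23 = 21.1343
F = MSB/MSW = 2.2482
df = (2, 23)
p-value (upper-tail) = 0.12830
At α=0.01: p ≥ α → fail to reject H₀

reject H₀: no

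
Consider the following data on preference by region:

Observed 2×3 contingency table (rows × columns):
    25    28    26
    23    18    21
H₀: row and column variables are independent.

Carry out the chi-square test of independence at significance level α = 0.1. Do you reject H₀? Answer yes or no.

Row totals [79, 62], col totals [48, 46, 47], n=141
χ² = (25−26.89)²/26.89 + (28−25.77)²/25.77 + (26−26.33)²/26.33 + (23−21.11)²/21.11 + (18−20.23)²/20.23 + (21−20.67)²/20.67 = 0.7504
df = 2
p-value (upper-tail) = 0.68714
At α=0.1: p ≥ α → fail to reject H₀

reject H₀: no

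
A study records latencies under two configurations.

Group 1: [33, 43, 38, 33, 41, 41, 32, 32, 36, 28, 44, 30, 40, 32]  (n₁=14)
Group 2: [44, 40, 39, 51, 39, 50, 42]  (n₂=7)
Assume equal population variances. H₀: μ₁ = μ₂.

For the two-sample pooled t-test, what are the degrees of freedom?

df = n₁ + n₂ − 2 = 14 + 7 − 2 = 19

degrees of freedom = 19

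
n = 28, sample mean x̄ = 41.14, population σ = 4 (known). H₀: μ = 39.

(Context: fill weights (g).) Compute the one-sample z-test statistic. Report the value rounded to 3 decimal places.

SE = σ/√n = 4/√28 = 0.7559
z = (x̄−μ₀)/SE = (41.14−39)/0.7559 = 2.8310

test statistic = 2.831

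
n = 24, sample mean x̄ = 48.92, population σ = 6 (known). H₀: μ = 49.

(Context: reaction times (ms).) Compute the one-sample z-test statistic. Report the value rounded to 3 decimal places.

test statistic = -0.065

SE = σ/√n = 6/√24 = 1.2247
z = (x̄−μ₀)/SE = (48.92−49)/1.2247 = -0.0653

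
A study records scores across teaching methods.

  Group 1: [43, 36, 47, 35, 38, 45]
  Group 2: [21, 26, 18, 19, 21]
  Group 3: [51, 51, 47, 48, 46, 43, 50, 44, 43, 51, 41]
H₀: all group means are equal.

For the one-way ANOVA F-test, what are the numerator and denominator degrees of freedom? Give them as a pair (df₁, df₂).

k = 3 groups, N = 22 total
df = (k−1, N−k) = (3−1, 22−3) = (2, 19)

degrees of freedom = [2, 19]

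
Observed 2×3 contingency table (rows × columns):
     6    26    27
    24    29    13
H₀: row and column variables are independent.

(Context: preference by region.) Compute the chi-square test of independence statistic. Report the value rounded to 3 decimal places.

Row totals [59, 66], col totals [30, 55, 40], n=125
χ² = (6−14.16)²/14.16 + (26−25.96)²/25.96 + (27−18.88)²/18.88 + (24−15.84)²/15.84 + (29−29.04)²/29.04 + (13−21.12)²/21.12 = 15.5203
df = 2

test statistic = 15.520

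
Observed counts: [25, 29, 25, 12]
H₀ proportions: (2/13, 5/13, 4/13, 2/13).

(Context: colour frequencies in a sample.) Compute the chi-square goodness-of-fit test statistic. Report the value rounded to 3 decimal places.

n = 91; E_i = n·p_i = [14.00, 35.00, 28.00, 14.00]
χ² = (25−14.00)²/14.00 + (29−35.00)²/35.00 + (25−28.00)²/28.00 + (12−14.00)²/14.00 = 10.2786
df = 3

test statistic = 10.279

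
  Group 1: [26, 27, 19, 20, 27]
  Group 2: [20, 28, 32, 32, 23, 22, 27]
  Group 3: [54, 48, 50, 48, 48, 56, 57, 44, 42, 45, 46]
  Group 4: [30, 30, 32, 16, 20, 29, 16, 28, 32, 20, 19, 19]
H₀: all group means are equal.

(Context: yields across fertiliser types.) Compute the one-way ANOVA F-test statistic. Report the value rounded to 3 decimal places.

test statistic = 51.314

Group means [23.80, 26.29, 48.91, 24.25], grand mean 32.343
SSB = Σnᵢ(x̄ᵢ−x̄)² = 4426.498; SSW = ΣΣ(x−x̄ᵢ)² = 891.388
MSB = 4426.498/3 = 1475.4994; MSW = 891.388/31 = 28.7544
F = MSB/MSW = 51.3138
df = (3, 31)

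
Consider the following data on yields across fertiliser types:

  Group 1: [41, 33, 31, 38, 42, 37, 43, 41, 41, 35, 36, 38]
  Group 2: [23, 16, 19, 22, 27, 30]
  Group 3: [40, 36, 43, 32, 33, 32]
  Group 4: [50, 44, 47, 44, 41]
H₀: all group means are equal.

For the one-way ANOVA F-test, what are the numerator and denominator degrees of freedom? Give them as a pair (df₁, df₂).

k = 4 groups, N = 29 total
df = (k−1, N−k) = (4−1, 29−4) = (3, 25)

degrees of freedom = [3, 25]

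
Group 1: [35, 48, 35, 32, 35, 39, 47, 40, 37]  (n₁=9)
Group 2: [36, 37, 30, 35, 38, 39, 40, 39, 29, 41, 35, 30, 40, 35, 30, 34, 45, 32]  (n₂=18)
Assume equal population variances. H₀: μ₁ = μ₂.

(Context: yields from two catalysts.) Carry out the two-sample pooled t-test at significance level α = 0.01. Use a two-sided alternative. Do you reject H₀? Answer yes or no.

x̄₁=38.667, s₁=5.545, n₁=9
x̄₂=35.833, s₂=4.475, n₂=18
s_p² = [8·5.545² + 17·4.475²]/25 = 23.4600
SE = √(s_p²·(1/9+1/18)) = 1.9774
t = (38.667−35.833)/1.9774 = 1.4329
df = 25
p-value (two-sided) = 0.16428
At α=0.01: p ≥ α → fail to reject H₀

reject H₀: no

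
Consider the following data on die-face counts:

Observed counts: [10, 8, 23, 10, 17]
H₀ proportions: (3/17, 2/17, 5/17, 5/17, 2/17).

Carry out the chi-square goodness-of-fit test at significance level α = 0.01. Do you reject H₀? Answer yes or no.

reject H₀: yes

n = 68; E_i = n·p_i = [12.00, 8.00, 20.00, 20.00, 8.00]
χ² = (10−12.00)²/12.00 + (8−8.00)²/8.00 + (23−20.00)²/20.00 + (10−20.00)²/20.00 + (17−8.00)²/8.00 = 15.9083
df = 4
p-value (upper-tail) = 0.00314
At α=0.01: p < α → reject H₀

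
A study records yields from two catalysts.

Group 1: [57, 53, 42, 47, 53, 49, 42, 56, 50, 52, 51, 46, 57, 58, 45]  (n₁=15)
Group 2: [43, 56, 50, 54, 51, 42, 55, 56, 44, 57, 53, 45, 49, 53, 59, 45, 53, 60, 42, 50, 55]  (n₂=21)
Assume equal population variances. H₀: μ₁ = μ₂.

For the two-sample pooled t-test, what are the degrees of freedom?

df = n₁ + n₂ − 2 = 15 + 21 − 2 = 34

degrees of freedom = 34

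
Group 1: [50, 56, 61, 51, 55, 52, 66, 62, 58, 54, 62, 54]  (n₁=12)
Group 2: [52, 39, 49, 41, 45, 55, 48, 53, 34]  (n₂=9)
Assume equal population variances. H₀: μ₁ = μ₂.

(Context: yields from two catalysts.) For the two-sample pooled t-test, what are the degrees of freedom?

df = n₁ + n₂ − 2 = 12 + 9 − 2 = 19

degrees of freedom = 19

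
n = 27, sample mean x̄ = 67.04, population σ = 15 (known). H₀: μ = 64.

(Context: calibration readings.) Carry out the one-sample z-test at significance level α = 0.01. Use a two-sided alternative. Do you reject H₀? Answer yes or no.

SE = σ/√n = 15/√27 = 2.8868
z = (x̄−μ₀)/SE = (67.04−64)/2.8868 = 1.0531
p-value (two-sided) = 0.29230
At α=0.01: p ≥ α → fail to reject H₀

reject H₀: no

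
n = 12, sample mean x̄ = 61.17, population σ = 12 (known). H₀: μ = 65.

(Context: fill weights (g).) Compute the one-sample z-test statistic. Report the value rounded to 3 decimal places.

test statistic = -1.106

SE = σ/√n = 12/√12 = 3.4641
z = (x̄−μ₀)/SE = (61.17−65)/3.4641 = -1.1056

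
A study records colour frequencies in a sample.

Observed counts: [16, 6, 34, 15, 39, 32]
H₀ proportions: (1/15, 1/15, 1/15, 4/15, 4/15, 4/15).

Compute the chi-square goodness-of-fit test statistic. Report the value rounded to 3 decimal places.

n = 142; E_i = n·p_i = [9.47, 9.47, 9.47, 37.87, 37.87, 37.87]
χ² = (16−9.47)²/9.47 + (6−9.47)²/9.47 + (34−9.47)²/9.47 + (15−37.87)²/37.87 + (39−37.87)²/37.87 + (32−37.87)²/37.87 = 84.1092
df = 5

test statistic = 84.109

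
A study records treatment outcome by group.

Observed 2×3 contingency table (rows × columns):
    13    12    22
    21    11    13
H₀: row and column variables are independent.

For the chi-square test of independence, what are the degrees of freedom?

degrees of freedom = 2

df = (r−1)(c−1) = (2−1)·(3−1) = 2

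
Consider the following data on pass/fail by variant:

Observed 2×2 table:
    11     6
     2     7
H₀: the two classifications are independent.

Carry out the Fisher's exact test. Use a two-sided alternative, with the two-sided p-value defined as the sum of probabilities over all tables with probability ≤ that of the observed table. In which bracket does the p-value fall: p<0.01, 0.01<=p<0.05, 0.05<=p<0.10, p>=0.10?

p-value bracket: 0.05<=p<0.10

Margins: r₁=17, r₂=9, c₁=13, c₂=13, n=26
p_obs = C(17,11)·C(9,2)/C(26,13); sum pmf over tables with pmf ≤ p_obs
p-value (two-sided) = 0.09684
→ bracket: 0.05<=p<0.10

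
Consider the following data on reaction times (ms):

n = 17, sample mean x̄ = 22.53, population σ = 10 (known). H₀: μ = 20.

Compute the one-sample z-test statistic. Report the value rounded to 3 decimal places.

SE = σ/√n = 10/√17 = 2.4254
z = (x̄−μ₀)/SE = (22.53−20)/2.4254 = 1.0431

test statistic = 1.043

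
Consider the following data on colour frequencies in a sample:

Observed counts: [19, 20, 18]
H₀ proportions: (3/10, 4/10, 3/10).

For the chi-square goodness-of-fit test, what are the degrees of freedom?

degrees of freedom = 2

df = k − 1 = 3 − 1 = 2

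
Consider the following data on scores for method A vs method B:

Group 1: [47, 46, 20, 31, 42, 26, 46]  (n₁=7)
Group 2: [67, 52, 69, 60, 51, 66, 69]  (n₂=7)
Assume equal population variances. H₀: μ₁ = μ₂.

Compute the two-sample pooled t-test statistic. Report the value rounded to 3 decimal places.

x̄₁=36.857, s₁=11.052, n₁=7
x̄₂=62.000, s₂=7.789, n₂=7
s_p² = [6·11.052² + 6·7.789²]/12 = 91.4048
SE = √(s_p²·(1/7+1/7)) = 5.1103
t = (36.857−62.000)/5.1103 = -4.9200
df = 12

test statistic = -4.920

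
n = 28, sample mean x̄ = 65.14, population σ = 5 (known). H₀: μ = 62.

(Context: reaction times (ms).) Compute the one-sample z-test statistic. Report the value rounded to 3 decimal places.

SE = σ/√n = 5/√28 = 0.9449
z = (x̄−μ₀)/SE = (65.14−62)/0.9449 = 3.3231

test statistic = 3.323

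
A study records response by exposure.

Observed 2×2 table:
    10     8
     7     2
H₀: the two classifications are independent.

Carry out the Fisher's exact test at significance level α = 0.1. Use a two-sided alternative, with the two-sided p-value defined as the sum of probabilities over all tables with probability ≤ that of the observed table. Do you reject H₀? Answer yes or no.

Margins: r₁=18, r₂=9, c₁=17, c₂=10, n=27
p_obs = C(18,10)·C(9,7)/C(27,17); sum pmf over tables with pmf ≤ p_obs
p-value (two-sided) = 0.40587
At α=0.1: p ≥ α → fail to reject H₀

reject H₀: no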